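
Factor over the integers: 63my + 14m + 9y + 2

Group as (63my + 14m) + (9y + 2) = 7m(9y + 2) + (9y + 2).
Both groups share the factor (9y + 2).

(7m + 1)(9y + 2)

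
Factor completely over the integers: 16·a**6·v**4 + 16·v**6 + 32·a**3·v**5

Pull out the common factor 16·v**4, leaving a**6 + 2·a**3·v + v**2.
Recognize a perfect-square trinomial with the parts a**3 and v.

16·v**4·(a**3 + v)**2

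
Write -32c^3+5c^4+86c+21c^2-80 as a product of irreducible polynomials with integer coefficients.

(5c+8)(c-1)(c-2)(c-5)

Among the possible rational roots, c = 5 is a root, giving the factor (c-5) and quotient 5c^3-7c^2-14c+16.
Continuing, c = 2 is a root, giving the factor (c-2) and quotient 5c^2+3c-8.
The remaining quadratic factors as (5c+8)(c-1).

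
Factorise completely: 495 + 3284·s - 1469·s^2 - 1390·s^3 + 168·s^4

By the rational root theorem, s = 5/4 is a root, giving the factor (4·s - 5) and quotient 42·s^3 - 295·s^2 - 736·s - 99.
Next, s = -1/7 is a root, so (7·s + 1) divides it; the quotient is 6·s^2 - 43·s - 99.
The remaining quadratic factors as (6·s + 11)(s - 9).

(4·s - 5)·(6·s + 11)·(7·s + 1)·(s - 9)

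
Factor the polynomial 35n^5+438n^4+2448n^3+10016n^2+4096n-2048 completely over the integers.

(5n+4)(7n-2)(n+8)(n^2+4n+32)

Testing divisors of the constant over divisors of the leading coefficient, n = -8 is a root, so (n+8) is a factor; dividing leaves 35n^4+158n^3+1184n^2+544n-256.
Next, n = 2/7 is a root, giving the factor (7n-2) and quotient 5n^3+24n^2+176n+128.
Next, n = -4/5 is a root, so (5n+4) is a factor; dividing leaves n^2+4n+32.
The quadratic n^2+4n+32 has discriminant -112 < 0 and is irreducible over ℤ.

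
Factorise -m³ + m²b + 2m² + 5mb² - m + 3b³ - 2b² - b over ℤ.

-(m - 3b - 1)(m + b)(m + b - 1)

Group: m(-m² - 2mb + m - b² + b) + (-3b - 1)(-m² - 2mb + m - b² + b); both groups contain (-m² - 2mb + m - b² + b), so (m - 3b - 1) is a factor with cofactor -m² - 2mb + m - b² + b.
The cofactor groups again: -m² - 2mb + m - b² + b = -m(m + b - 1) - b(m + b - 1); both groups contain (m + b - 1), giving -(m + b)(m + b - 1).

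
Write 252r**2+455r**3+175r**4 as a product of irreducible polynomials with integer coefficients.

7r**2(5r+4)(5r+9)

Pull out the common factor 7r**2, then factor the remaining trinomial.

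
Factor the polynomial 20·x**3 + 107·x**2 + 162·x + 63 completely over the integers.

(4·x + 7)·(5·x + 3)·(x + 3)

Testing divisors of the constant over divisors of the leading coefficient, x = −3 is a root, so (x + 3) is a factor; dividing leaves 20·x**2 + 47·x + 21.
The remaining quadratic factors as (5·x + 3)(4·x + 7).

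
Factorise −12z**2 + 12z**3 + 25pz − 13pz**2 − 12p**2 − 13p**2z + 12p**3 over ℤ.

Group: 3p(4p**2 + pz − 4p − 3z**2 + 3z) − 4z(4p**2 + pz − 4p − 3z**2 + 3z); both groups contain (4p**2 + pz − 4p − 3z**2 + 3z), so (3p − 4z) is a factor with cofactor 4p**2 + pz − 4p − 3z**2 + 3z.
The cofactor groups again: 4p**2 + pz − 4p − 3z**2 + 3z = p(4p − 3z) + (z − 1)(4p − 3z); both groups contain (4p − 3z), giving (p + z − 1)(4p − 3z).

(3p − 4z)(4p − 3z)(p + z − 1)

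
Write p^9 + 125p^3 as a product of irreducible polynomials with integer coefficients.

p^3(p^2 + 5)(p^4 - 5p^2 + 25)

Pull out the common factor p^3, leaving p^6 + 125.
Recognize a sum of cubes with the parts 5 and p^2.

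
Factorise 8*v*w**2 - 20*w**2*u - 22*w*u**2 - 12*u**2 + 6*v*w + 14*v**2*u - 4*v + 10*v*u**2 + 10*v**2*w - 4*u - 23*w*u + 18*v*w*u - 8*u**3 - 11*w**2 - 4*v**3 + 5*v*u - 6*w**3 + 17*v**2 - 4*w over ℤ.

Group: 4*v*(-v**2 + 2*v*w + 3*v*u + 4*v + 3*w**2 + 7*w*u + 4*w + 4*u**2 + 4*u) + (-2*w - 2*u - 1)*(-v**2 + 2*v*w + 3*v*u + 4*v + 3*w**2 + 7*w*u + 4*w + 4*u**2 + 4*u); both groups contain (-v**2 + 2*v*w + 3*v*u + 4*v + 3*w**2 + 7*w*u + 4*w + 4*u**2 + 4*u), so (4*v - 2*w - 2*u - 1) is a factor with cofactor -v**2 + 2*v*w + 3*v*u + 4*v + 3*w**2 + 7*w*u + 4*w + 4*u**2 + 4*u.
The cofactor groups again: -v**2 + 2*v*w + 3*v*u + 4*v + 3*w**2 + 7*w*u + 4*w + 4*u**2 + 4*u = -v*(v - 3*w - 4*u - 4) + (-w - u)*(v - 3*w - 4*u - 4); both groups contain (v - 3*w - 4*u - 4), giving -(v + w + u)*(v - 3*w - 4*u - 4).

-(4*v - 2*w - 2*u - 1)*(v - 3*w - 4*u - 4)*(v + w + u)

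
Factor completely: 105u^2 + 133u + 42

Pull out the common factor 7, then factor the remaining trinomial.

7(3u + 2)(5u + 3)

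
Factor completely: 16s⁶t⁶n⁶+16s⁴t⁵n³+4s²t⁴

4s²t⁴(2s²tn³+1)²

Pull out the common factor 4s²t⁴, leaving 4s⁴t²n⁶+4s²tn³+1.
Recognize a perfect-square trinomial with the parts 2s²tn³ and 1.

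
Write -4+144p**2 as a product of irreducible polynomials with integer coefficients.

4(6p+1)(6p-1)

Factor out 4, leaving 36p**2-1, which is a difference of two squares.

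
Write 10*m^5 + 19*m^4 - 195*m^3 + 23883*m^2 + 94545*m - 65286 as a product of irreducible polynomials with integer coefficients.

(2*m + 9)*(5*m - 3)*(m + 13)*(m^2 - 15*m + 186)

Testing divisors of the constant over divisors of the leading coefficient, m = -13 is a root, giving the factor (m + 13) and quotient 10*m^4 - 111*m^3 + 1248*m^2 + 7659*m - 5022.
Then m = -9/2 is a root, giving the factor (2*m + 9) and quotient 5*m^3 - 78*m^2 + 975*m - 558.
Then m = 3/5 is a root, giving the factor (5*m - 3) and quotient m^2 - 15*m + 186.
The quadratic m^2 - 15*m + 186 has discriminant -519 < 0 and is irreducible over ℤ.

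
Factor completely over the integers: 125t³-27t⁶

-t³(3t-5)(9t²+15t+25)

Factor out t³ first: what remains is -27t³+125.
Recognize a difference of cubes with the parts 5 and 3t.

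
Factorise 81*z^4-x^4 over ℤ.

(3*z-x)*(3*z+x)*(9*z^2+x^2)

Write as (9*z^2)² − (x^2)², then factor 9*z^2-x^2 once more.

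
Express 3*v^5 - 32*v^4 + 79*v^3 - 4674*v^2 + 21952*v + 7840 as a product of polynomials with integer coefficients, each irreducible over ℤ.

(3*v + 1)*(v - 14)*(v - 5)*(v^2 + 8*v + 112)

Testing divisors of the constant over divisors of the leading coefficient, v = 14 is a root, giving the factor (v - 14) and quotient 3*v^4 + 10*v^3 + 219*v^2 - 1608*v - 560.
Continuing, v = -1/3 is a root, giving the factor (3*v + 1) and quotient v^3 + 3*v^2 + 72*v - 560.
Then v = 5 is a root, so (v - 5) is a factor; dividing leaves v^2 + 8*v + 112.
The quadratic v^2 + 8*v + 112 has discriminant -384 < 0 and is irreducible over ℤ.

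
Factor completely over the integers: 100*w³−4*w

4*w*(5*w+1)*(5*w−1)

Pull out the common factor 4*w; 25*w²−1 is a difference of squares.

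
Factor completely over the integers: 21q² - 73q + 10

Need a pair with product 21·10 = 210 and sum -73: that's -3 and -70.
Split the middle term: 21q² - 3q - 70q + 10 = 3q(7q - 1) - 10(7q - 1).

(3q - 10)(7q - 1)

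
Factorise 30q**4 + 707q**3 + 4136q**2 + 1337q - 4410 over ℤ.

(5q + 7)(6q - 5)(q + 14)(q + 9)

By the rational root theorem, q = -14 is a root, giving the factor (q + 14) and quotient 30q**3 + 287q**2 + 118q - 315.
Continuing, q = -7/5 is a root, so (5q + 7) is a factor; dividing leaves 6q**2 + 49q - 45.
The remaining quadratic factors as (6q - 5)(q + 9).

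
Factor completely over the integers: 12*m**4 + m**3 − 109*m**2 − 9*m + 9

(3*m + 1)*(4*m − 1)*(m + 3)*(m − 3)

Testing divisors of the constant over divisors of the leading coefficient, m = −3 is a root, so (m + 3) is a factor; dividing leaves 12*m**3 − 35*m**2 − 4*m + 3.
Continuing, m = 3 is a root, giving the factor (m − 3) and quotient 12*m**2 + m − 1.
The remaining quadratic factors as (4*m − 1)(3*m + 1).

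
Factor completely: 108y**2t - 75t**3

Every term has a factor of 3t. Then 36y**2 - 25t**2 = (6y)² − (5t)².

3t(6y - 5t)(6y + 5t)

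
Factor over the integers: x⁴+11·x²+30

(x²+5)·(x²+6)

Substitute u = x² to get a quadratic in u, then factor.
x²+6 is irreducible over ℤ (always positive, so no real roots).
x²+5 is irreducible over ℤ (always positive, so no real roots).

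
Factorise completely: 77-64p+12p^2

(2p-7)(6p-11)

Need a pair with product 12·77 = 924 and sum -64: that's -22 and -42.
Split the middle term: 12p^2-22p - 42p+77 = 2p(6p-11) - 7(6p-11).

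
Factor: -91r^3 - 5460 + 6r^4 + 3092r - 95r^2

Trying the rational-root candidates, r = 13/6 is a root, giving the factor (6r - 13) and quotient r^3 - 13r^2 - 44r + 420.
Continuing, r = 5 is a root, giving the factor (r - 5) and quotient r^2 - 8r - 84.
The remaining quadratic factors as (r + 6)(r - 14).

(6r - 13)(r + 6)(r - 14)(r - 5)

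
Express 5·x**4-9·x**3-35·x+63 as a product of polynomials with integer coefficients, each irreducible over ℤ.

Group as (5·x**4-35·x) + (-9·x**3+63) = 5·x·(x**3-7) - 9·(x**3-7).
Both groups share the factor (x**3-7).

(5·x-9)·(x**3-7)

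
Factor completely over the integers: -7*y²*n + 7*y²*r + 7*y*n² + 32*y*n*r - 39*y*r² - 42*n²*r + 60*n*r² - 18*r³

Group: 7*y*(-y*n + y*r + 6*n*r - 6*r²) + (-7*n + 3*r)*(-y*n + y*r + 6*n*r - 6*r²); both groups contain (-y*n + y*r + 6*n*r - 6*r²), so (7*y - 7*n + 3*r) is a factor with cofactor -y*n + y*r + 6*n*r - 6*r².
The cofactor groups again: -y*n + y*r + 6*n*r - 6*r² = -n*(y - 6*r) + r*(y - 6*r); both groups contain (y - 6*r), giving -(n - r)*(y - 6*r).

-(y - 6*r)*(7*y - 7*n + 3*r)*(n - r)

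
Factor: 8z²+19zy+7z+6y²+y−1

(z+2y+1)(8z+3y−1)

Group: z(8z+3y−1) + (2y+1)(8z+3y−1); both groups contain (8z+3y−1).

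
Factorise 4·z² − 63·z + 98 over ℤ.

(4·z − 7)·(z − 14)

Need a pair with product 4·98 = 392 and sum −63: that's −7 and −56.
Split the middle term: 4·z² − 7·z − 56·z + 98 = z·(4·z − 7) − 14·(4·z − 7).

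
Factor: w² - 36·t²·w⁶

Factor out w² first: what remains is -36·t²·w⁴ + 1.
Recognize a difference of squares with the parts 1 and 6·t·w².

-w²·(6·t·w² + 1)·(6·t·w² - 1)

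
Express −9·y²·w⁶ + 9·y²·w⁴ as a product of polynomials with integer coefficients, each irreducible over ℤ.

Every term has a factor of 9·y²·w⁴; factoring it out leaves −w² + 1.
Recognize a difference of squares with the parts 1 and w.

−9·w⁴·y²·(w + 1)·(w − 1)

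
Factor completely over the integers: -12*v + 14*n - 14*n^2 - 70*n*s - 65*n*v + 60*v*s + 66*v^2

-(2*n + 11*v + 10*s - 2)*(7*n - 6*v)

Group: -7*n*(2*n + 11*v + 10*s - 2) + 6*v*(2*n + 11*v + 10*s - 2); both groups contain (2*n + 11*v + 10*s - 2).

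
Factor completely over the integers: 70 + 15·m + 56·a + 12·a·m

(3·m + 14)·(4·a + 5)

Group as (12·a·m + 56·a) + (15·m + 70) = 4·a·(3·m + 14) + 5·(3·m + 14).
Both groups share the factor (3·m + 14).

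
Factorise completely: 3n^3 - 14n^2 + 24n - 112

Group as (3n^3 + 24n) + (-14n^2 - 112) = 3n(n^2 + 8) - 14(n^2 + 8).
Both groups share the factor (n^2 + 8).

(3n - 14)(n^2 + 8)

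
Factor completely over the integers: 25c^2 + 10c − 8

(5c + 4)(5c − 2)

Need a pair with product 25·(−8) = −200 and sum 10: that's 20 and −10.
Split the middle term: 25c^2 + 20c − 10c − 8 = 5c(5c + 4) − 2(5c + 4).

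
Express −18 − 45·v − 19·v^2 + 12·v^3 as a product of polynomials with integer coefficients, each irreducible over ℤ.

Testing divisors of the constant over divisors of the leading coefficient, v = −3/4 is a root, so (4·v + 3) is a factor; dividing leaves 3·v^2 − 7·v − 6.
The remaining quadratic factors as (v − 3)(3·v + 2).

(3·v + 2)·(4·v + 3)·(v − 3)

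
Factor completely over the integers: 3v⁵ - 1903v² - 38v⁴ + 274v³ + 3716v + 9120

(3v + 4)(v - 5)(v - 8)(v² - v + 57)

Trying the rational-root candidates, v = 8 is a root, so (v - 8) divides it; the quotient is 3v⁴ - 14v³ + 162v² - 607v - 1140.
Next, v = 5 is a root, so (v - 5) divides it; the quotient is 3v³ + v² + 167v + 228.
Next, v = -4/3 is a root, so (3v + 4) is a factor; dividing leaves v² - v + 57.
The quadratic v² - v + 57 has discriminant -227 < 0 and is irreducible over ℤ.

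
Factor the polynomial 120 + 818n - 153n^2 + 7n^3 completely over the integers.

By the rational root theorem, n = 10 is a root, giving the factor (n - 10) and quotient 7n^2 - 83n - 12.
The remaining quadratic factors as (7n + 1)(n - 12).

(7n + 1)(n - 10)(n - 12)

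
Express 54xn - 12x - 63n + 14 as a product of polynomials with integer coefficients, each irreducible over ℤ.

(6x - 7)(9n - 2)

Group as (54xn - 12x) + (-63n + 14) = 6x(9n - 2) - 7(9n - 2).
Both groups share the factor (9n - 2).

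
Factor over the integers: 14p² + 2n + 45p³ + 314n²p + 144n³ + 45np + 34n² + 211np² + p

(2n + p)(8n + 9p + 1)(9n + 5p + 1)

Group: 9n(16n² + 26np + 2n + 9p² + p) + (5p + 1)(16n² + 26np + 2n + 9p² + p); both groups contain (16n² + 26np + 2n + 9p² + p), so (9n + 5p + 1) is a factor with cofactor 16n² + 26np + 2n + 9p² + p.
The cofactor groups again: 16n² + 26np + 2n + 9p² + p = 8n(2n + p) + (9p + 1)(2n + p); both groups contain (2n + p), giving (8n + 9p + 1)(2n + p).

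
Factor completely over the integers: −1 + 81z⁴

Write as (9z²)² − (1)², then factor 9z² − 1 once more.

(3z + 1)(3z − 1)(9z² + 1)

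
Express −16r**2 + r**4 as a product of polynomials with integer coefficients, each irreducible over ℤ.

r**2(r + 4)(r − 4)

Every term has a factor of r**2; factoring it out leaves r**2 − 16.
Recognize a difference of squares with the parts r and 4.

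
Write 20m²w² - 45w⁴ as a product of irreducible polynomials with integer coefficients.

5w²(2m + 3w)(2m - 3w)

Pull out the common factor 5w²; 4m² - 9w² is a difference of squares.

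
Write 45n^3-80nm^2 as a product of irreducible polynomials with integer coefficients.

5n(3n-4m)(3n+4m)

Every term has a factor of 5n. Then 9n^2-16m^2 = (3n)² − (4m)².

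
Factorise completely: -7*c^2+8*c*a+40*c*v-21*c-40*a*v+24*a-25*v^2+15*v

-(7*c-8*a-5*v)*(c-5*v+3)

Group: -7*c*(c-5*v+3) + (8*a+5*v)*(c-5*v+3); both groups contain (c-5*v+3).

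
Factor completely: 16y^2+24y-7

(4y+7)(4y-1)

Need a pair with product 16·(-7) = -112 and sum 24: that's 28 and -4.
Split the middle term: 16y^2+28y - 4y-7 = 4y(4y+7) - (4y+7).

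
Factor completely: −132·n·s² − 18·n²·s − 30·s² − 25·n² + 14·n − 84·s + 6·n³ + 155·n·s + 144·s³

(2·n + 8·s − 7)·(3·n − 3·s − 2)·(n − 6·s)

Group: 3·n·(2·n² − 4·n·s − 7·n − 48·s² + 42·s) + (−3·s − 2)·(2·n² − 4·n·s − 7·n − 48·s² + 42·s); both groups contain (2·n² − 4·n·s − 7·n − 48·s² + 42·s), so (3·n − 3·s − 2) is a factor with cofactor 2·n² − 4·n·s − 7·n − 48·s² + 42·s.
The cofactor groups again: 2·n² − 4·n·s − 7·n − 48·s² + 42·s = 2·n·(n − 6·s) + (8·s − 7)·(n − 6·s); both groups contain (n − 6·s), giving (2·n + 8·s − 7)·(n − 6·s).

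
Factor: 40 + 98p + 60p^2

2(5p + 4)(6p + 5)

Pull out the common factor 2, then factor the remaining trinomial.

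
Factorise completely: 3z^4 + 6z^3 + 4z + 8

Group as (3z^4 + 4z) + (6z^3 + 8) = z(3z^3 + 4) + 2(3z^3 + 4).
Both groups share the factor (3z^3 + 4).

(z + 2)(3z^3 + 4)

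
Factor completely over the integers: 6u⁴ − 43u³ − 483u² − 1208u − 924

Among the possible rational roots, u = −2 is a root, so (u + 2) divides it; the quotient is 6u³ − 55u² − 373u − 462.
Then u = −3 is a root, so (u + 3) is a factor; dividing leaves 6u² − 73u − 154.
The remaining quadratic factors as (u − 14)(6u + 11).

(6u + 11)(u + 2)(u + 3)(u − 14)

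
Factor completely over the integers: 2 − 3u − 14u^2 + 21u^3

(3u − 2)(7u^2 − 1)

Group as (21u^3 − 3u) + (−14u^2 + 2) = 3u(7u^2 − 1) − 2(7u^2 − 1).
Both groups share the factor (7u^2 − 1).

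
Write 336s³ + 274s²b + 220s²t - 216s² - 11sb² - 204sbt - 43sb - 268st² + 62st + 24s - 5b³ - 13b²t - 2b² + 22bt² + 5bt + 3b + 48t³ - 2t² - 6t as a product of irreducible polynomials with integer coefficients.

(7s - b - 3t - 1)(6s + 5b + 8t - 3)(8s + b - 2t)

Group: 7s(48s² + 46sb + 52st - 24s + 5b² - 2bt - 3b - 16t² + 6t) + (-b - 3t - 1)(48s² + 46sb + 52st - 24s + 5b² - 2bt - 3b - 16t² + 6t); both groups contain (48s² + 46sb + 52st - 24s + 5b² - 2bt - 3b - 16t² + 6t), so (7s - b - 3t - 1) is a factor with cofactor 48s² + 46sb + 52st - 24s + 5b² - 2bt - 3b - 16t² + 6t.
The cofactor groups again: 48s² + 46sb + 52st - 24s + 5b² - 2bt - 3b - 16t² + 6t = 8s(6s + 5b + 8t - 3) + (b - 2t)(6s + 5b + 8t - 3); both groups contain (6s + 5b + 8t - 3), giving (8s + b - 2t)(6s + 5b + 8t - 3).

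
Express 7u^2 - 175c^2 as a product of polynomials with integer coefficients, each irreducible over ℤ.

7(u - 5c)(u + 5c)

Factor out 7, leaving u^2 - 25c^2, which is a difference of two squares.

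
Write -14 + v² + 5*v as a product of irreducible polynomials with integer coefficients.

Two integers with product -14 and sum 5 are -2 and 7.

(v + 7)*(v - 2)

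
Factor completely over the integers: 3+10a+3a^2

(3a+1)(a+3)

Need a pair with product 3·3 = 9 and sum 10: that's 1 and 9.
Split the middle term: 3a^2+a + 9a+3 = a(3a+1) + 3(3a+1).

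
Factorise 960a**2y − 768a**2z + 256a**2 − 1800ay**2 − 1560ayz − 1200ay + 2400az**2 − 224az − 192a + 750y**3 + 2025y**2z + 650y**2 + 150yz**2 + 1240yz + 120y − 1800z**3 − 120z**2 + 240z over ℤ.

(15y − 12z + 4)(8a − 10y − 15z − 6)(8a − 5y − 10z)

Group: 8a(120ay − 96az + 32a − 75y**2 − 90yz − 20y + 120z**2 − 40z) + (−10y − 15z − 6)(120ay − 96az + 32a − 75y**2 − 90yz − 20y + 120z**2 − 40z); both groups contain (120ay − 96az + 32a − 75y**2 − 90yz − 20y + 120z**2 − 40z), so (8a − 10y − 15z − 6) is a factor with cofactor 120ay − 96az + 32a − 75y**2 − 90yz − 20y + 120z**2 − 40z.
The cofactor groups again: 120ay − 96az + 32a − 75y**2 − 90yz − 20y + 120z**2 − 40z = 8a(15y − 12z + 4) + (−5y − 10z)(15y − 12z + 4); both groups contain (15y − 12z + 4), giving (8a − 5y − 10z)(15y − 12z + 4).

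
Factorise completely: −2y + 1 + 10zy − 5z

Group as (10zy − 5z) + (−2y + 1) = 5z(2y − 1) − (2y − 1).
Both groups share the factor (2y − 1).

(2y − 1)(5z − 1)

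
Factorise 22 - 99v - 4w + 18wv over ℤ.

(2w - 11)(9v - 2)

Group as (18wv - 4w) + (-99v + 22) = 2w(9v - 2) - 11(9v - 2).
Both groups share the factor (9v - 2).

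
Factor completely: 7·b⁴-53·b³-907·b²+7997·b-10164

(7·b-11)·(b+12)·(b-11)·(b-7)

Among the possible rational roots, b = 7 is a root, so (b-7) divides it; the quotient is 7·b³-4·b²-935·b+1452.
Then b = -12 is a root, giving the factor (b+12) and quotient 7·b²-88·b+121.
The remaining quadratic factors as (b-11)(7·b-11).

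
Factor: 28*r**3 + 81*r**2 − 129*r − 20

(4*r − 5)*(7*r + 1)*(r + 4)

Testing divisors of the constant over divisors of the leading coefficient, r = 5/4 is a root, so (4*r − 5) divides it; the quotient is 7*r**2 + 29*r + 4.
The remaining quadratic factors as (7*r + 1)(r + 4).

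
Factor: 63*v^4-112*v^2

Every term has a factor of 7*v^2. Then 9*v^2-16 = (3*v)² − (4)².

7*v^2*(3*v+4)*(3*v-4)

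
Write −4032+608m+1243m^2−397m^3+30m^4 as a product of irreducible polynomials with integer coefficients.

Among the possible rational roots, m = 7/3 is a root, so (3m−7) divides it; the quotient is 10m^3−109m^2+160m+576.
Then m = 9/2 is a root, giving the factor (2m−9) and quotient 5m^2−32m−64.
The remaining quadratic factors as (m−8)(5m+8).

(2m−9)(3m−7)(5m+8)(m−8)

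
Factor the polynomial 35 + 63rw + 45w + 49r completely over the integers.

Group as (63rw + 49r) + (45w + 35) = 7r(9w + 7) + 5(9w + 7).
Both groups share the factor (9w + 7).

(7r + 5)(9w + 7)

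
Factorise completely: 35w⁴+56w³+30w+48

Group as (35w⁴+30w) + (56w³+48) = 5w(7w³+6) + 8(7w³+6).
Both groups share the factor (7w³+6).

(5w+8)(7w³+6)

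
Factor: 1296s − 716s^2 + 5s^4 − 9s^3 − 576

Testing divisors of the constant over divisors of the leading coefficient, s = 12 is a root, so (s − 12) is a factor; dividing leaves 5s^3 + 51s^2 − 104s + 48.
Then s = 4/5 is a root, so (5s − 4) is a factor; dividing leaves s^2 + 11s − 12.
The remaining quadratic factors as (s − 1)(s + 12).

(5s − 4)(s + 12)(s − 1)(s − 12)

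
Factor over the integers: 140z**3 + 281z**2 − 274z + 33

(4z + 11)(5z − 3)(7z − 1)

Trying the rational-root candidates, z = 1/7 is a root, so (7z − 1) divides it; the quotient is 20z**2 + 43z − 33.
The remaining quadratic factors as (5z − 3)(4z + 11).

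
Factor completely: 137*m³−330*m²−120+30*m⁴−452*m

By the rational root theorem, m = −2/5 is a root, so (5*m+2) divides it; the quotient is 6*m³+25*m²−76*m−60.
Next, m = −2/3 is a root, so (3*m+2) is a factor; dividing leaves 2*m²+7*m−30.
The remaining quadratic factors as (2*m−5)(m+6).

(2*m−5)*(3*m+2)*(5*m+2)*(m+6)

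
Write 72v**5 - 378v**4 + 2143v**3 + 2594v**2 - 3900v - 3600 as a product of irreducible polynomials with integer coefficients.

Among the possible rational roots, v = -5/6 is a root, so (6v + 5) divides it; the quotient is 12v**4 - 73v**3 + 418v**2 + 84v - 720.
Next, v = 4/3 is a root, so (3v - 4) is a factor; dividing leaves 4v**3 - 19v**2 + 114v + 180.
Then v = -5/4 is a root, so (4v + 5) divides it; the quotient is v**2 - 6v + 36.
The quadratic v**2 - 6v + 36 has discriminant -108 < 0 and is irreducible over ℤ.

(3v - 4)(4v + 5)(6v + 5)(v**2 - 6v + 36)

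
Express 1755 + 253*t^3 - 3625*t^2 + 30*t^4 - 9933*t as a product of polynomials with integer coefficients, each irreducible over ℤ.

By the rational root theorem, t = -15 is a root, giving the factor (t + 15) and quotient 30*t^3 - 197*t^2 - 670*t + 117.
Then t = 1/6 is a root, so (6*t - 1) is a factor; dividing leaves 5*t^2 - 32*t - 117.
The remaining quadratic factors as (5*t + 13)(t - 9).

(5*t + 13)*(6*t - 1)*(t + 15)*(t - 9)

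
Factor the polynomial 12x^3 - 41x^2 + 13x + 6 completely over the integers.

(3x - 2)(4x + 1)(x - 3)

By the rational root theorem, x = 2/3 is a root, so (3x - 2) divides it; the quotient is 4x^2 - 11x - 3.
The remaining quadratic factors as (x - 3)(4x + 1).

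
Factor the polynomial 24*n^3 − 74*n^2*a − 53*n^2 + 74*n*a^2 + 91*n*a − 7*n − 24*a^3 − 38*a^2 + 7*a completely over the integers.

Group: n*(24*n^2 − 50*n*a − 53*n + 24*a^2 + 38*a − 7) − a*(24*n^2 − 50*n*a − 53*n + 24*a^2 + 38*a − 7); both groups contain (24*n^2 − 50*n*a − 53*n + 24*a^2 + 38*a − 7), so (n − a) is a factor with cofactor 24*n^2 − 50*n*a − 53*n + 24*a^2 + 38*a − 7.
The cofactor groups again: 24*n^2 − 50*n*a − 53*n + 24*a^2 + 38*a − 7 = 8*n*(3*n − 4*a − 7) + (−6*a + 1)*(3*n − 4*a − 7); both groups contain (3*n − 4*a − 7), giving (8*n − 6*a + 1)*(3*n − 4*a − 7).

(3*n − 4*a − 7)*(8*n − 6*a + 1)*(n − a)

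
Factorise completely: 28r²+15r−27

Need a pair with product 28·(−27) = −756 and sum 15: that's −21 and 36.
Split the middle term: 28r²−21r + 36r−27 = 7r(4r−3) + 9(4r−3).

(4r−3)(7r+9)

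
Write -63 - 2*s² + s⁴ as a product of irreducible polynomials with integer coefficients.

Substitute u = s² to get a quadratic in u, then factor.
s² - 9 is a difference of squares.
s² + 7 is irreducible over ℤ (always positive, so no real roots).

(s + 3)*(s - 3)*(s² + 7)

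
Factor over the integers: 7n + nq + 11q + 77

(n + 11)(q + 7)

Group as (nq + 7n) + (11q + 77) = n(q + 7) + 11(q + 7).
Both groups share the factor (q + 7).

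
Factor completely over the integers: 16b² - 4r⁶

4(2b + r³)(2b - r³)

Every term has a factor of 4; factoring it out leaves 4b² - r⁶.
Recognize a difference of squares with the parts 2b and r³.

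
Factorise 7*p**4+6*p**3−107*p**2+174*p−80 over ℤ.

By the rational root theorem, p = −5 is a root, giving the factor (p+5) and quotient 7*p**3−29*p**2+38*p−16.
Then p = 8/7 is a root, giving the factor (7*p−8) and quotient p**2−3*p+2.
The remaining quadratic factors as (p−1)(p−2).

(7*p−8)*(p+5)*(p−1)*(p−2)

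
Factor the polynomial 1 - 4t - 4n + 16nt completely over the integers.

Group as (16nt - 4n) + (-4t + 1) = 4n(4t - 1) - (4t - 1).
Both groups share the factor (4t - 1).

(4n - 1)(4t - 1)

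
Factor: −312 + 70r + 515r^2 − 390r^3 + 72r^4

(2r − 3)(3r + 2)(3r − 4)(4r − 13)

Among the possible rational roots, r = 4/3 is a root, so (3r − 4) divides it; the quotient is 24r^3 − 98r^2 + 41r + 78.
Then r = 13/4 is a root, giving the factor (4r − 13) and quotient 6r^2 − 5r − 6.
The remaining quadratic factors as (2r − 3)(3r + 2).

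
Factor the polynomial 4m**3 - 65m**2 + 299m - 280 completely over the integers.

Among the possible rational roots, m = 8 is a root, so (m - 8) divides it; the quotient is 4m**2 - 33m + 35.
The remaining quadratic factors as (4m - 5)(m - 7).

(4m - 5)(m - 7)(m - 8)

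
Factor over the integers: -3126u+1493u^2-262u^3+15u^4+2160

(3u-5)(5u-9)(u-6)(u-8)

Trying the rational-root candidates, u = 6 is a root, so (u-6) divides it; the quotient is 15u^3-172u^2+461u-360.
Next, u = 5/3 is a root, giving the factor (3u-5) and quotient 5u^2-49u+72.
The remaining quadratic factors as (5u-9)(u-8).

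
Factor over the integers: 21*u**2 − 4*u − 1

(3*u − 1)*(7*u + 1)

Need a pair with product 21·(−1) = −21 and sum −4: that's 3 and −7.
Split the middle term: 21*u**2 + 3*u − 7*u − 1 = 3*u*(7*u + 1) − (7*u + 1).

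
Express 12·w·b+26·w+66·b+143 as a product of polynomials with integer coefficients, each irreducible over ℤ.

(2·w+11)·(6·b+13)

Group as (12·w·b+26·w) + (66·b+143) = 2·w·(6·b+13) + 11·(6·b+13).
Both groups share the factor (6·b+13).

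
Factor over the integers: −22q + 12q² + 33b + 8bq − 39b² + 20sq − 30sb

Group: −10s(3b − 2q) + (−13b − 6q + 11)(3b − 2q); both groups contain (3b − 2q).

−(10s + 13b + 6q − 11)(3b − 2q)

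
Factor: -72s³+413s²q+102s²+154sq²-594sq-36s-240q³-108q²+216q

Group: s(-72s²-19sq+102s+40q²+18q-36) - 6q(-72s²-19sq+102s+40q²+18q-36); both groups contain (-72s²-19sq+102s+40q²+18q-36), so (s-6q) is a factor with cofactor -72s²-19sq+102s+40q²+18q-36.
The cofactor groups again: -72s²-19sq+102s+40q²+18q-36 = -9s(8s-5q-6) + (-8q+6)(8s-5q-6); both groups contain (8s-5q-6), giving -(9s+8q-6)(8s-5q-6).

-(8s-5q-6)(s-6q)(9s+8q-6)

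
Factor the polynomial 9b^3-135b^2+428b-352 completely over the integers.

By the rational root theorem, b = 11 is a root, giving the factor (b-11) and quotient 9b^2-36b+32.
The remaining quadratic factors as (3b-4)(3b-8).

(3b-4)(3b-8)(b-11)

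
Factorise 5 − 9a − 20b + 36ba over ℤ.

Group as (36ba − 20b) + (−9a + 5) = 4b(9a − 5) − (9a − 5).
Both groups share the factor (9a − 5).

(4b − 1)(9a − 5)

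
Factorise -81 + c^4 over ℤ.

(c + 3)(c - 3)(c^2 + 9)

Difference of squares twice: with A = c and B = 3, A⁴ − B⁴ = (A² − B²)(A² + B²), and A² − B² factors again.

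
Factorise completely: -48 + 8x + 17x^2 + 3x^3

(3x - 4)(x + 3)(x + 4)

Trying the rational-root candidates, x = 4/3 is a root, so (3x - 4) divides it; the quotient is x^2 + 7x + 12.
The remaining quadratic factors as (x + 4)(x + 3).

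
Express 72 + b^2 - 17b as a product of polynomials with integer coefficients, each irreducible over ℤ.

Two integers with product 72 and sum -17 are -8 and -9.

(b - 8)(b - 9)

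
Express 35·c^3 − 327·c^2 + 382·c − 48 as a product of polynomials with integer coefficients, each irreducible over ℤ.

(5·c − 6)·(7·c − 1)·(c − 8)

Trying the rational-root candidates, c = 8 is a root, so (c − 8) divides it; the quotient is 35·c^2 − 47·c + 6.
The remaining quadratic factors as (5·c − 6)(7·c − 1).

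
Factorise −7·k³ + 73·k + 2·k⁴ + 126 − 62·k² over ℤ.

Testing divisors of the constant over divisors of the leading coefficient, k = 7 is a root, giving the factor (k − 7) and quotient 2·k³ + 7·k² − 13·k − 18.
Then k = 2 is a root, so (k − 2) is a factor; dividing leaves 2·k² + 11·k + 9.
The remaining quadratic factors as (2·k + 9)(k + 1).

(2·k + 9)·(k + 1)·(k − 2)·(k − 7)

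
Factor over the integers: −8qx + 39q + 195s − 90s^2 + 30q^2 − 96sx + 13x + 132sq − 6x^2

−(6s − 10q + 6x − 13)(15s + 3q + x)

Group: −6s(15s + 3q + x) + (10q − 6x + 13)(15s + 3q + x); both groups contain (15s + 3q + x).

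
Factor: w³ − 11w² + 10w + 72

(w + 2)(w − 4)(w − 9)

Testing divisors of the constant over divisors of the leading coefficient, w = 4 is a root, giving the factor (w − 4) and quotient w² − 7w − 18.
The remaining quadratic factors as (w + 2)(w − 9).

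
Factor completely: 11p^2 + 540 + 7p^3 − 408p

Testing divisors of the constant over divisors of the leading coefficient, p = 10/7 is a root, so (7p − 10) divides it; the quotient is p^2 + 3p − 54.
The remaining quadratic factors as (p + 9)(p − 6).

(7p − 10)(p + 9)(p − 6)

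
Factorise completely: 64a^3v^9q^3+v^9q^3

q^3v^9(4a+1)(16a^2−4a+1)

Factor out v^9q^3 first: what remains is 64a^3+1.
Recognize a sum of cubes with the parts 1 and 4a.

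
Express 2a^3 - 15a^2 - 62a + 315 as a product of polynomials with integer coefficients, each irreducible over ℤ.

Testing divisors of the constant over divisors of the leading coefficient, a = -5 is a root, so (a + 5) divides it; the quotient is 2a^2 - 25a + 63.
The remaining quadratic factors as (2a - 7)(a - 9).

(2a - 7)(a + 5)(a - 9)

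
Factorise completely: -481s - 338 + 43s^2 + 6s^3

Among the possible rational roots, s = -13 is a root, so (s + 13) is a factor; dividing leaves 6s^2 - 35s - 26.
The remaining quadratic factors as (3s + 2)(2s - 13).

(2s - 13)(3s + 2)(s + 13)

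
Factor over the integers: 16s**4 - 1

Difference of squares twice: with A = 2s and B = 1, A⁴ − B⁴ = (A² − B²)(A² + B²), and A² − B² factors again.

(2s + 1)(2s - 1)(4s**2 + 1)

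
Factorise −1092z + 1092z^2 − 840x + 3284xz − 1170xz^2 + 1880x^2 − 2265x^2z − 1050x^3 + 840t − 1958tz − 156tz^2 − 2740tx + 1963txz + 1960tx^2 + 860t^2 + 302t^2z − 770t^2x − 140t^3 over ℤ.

Group: 2t(−70t^2 + 140tx + 151tz − 60t − 70x^2 − 151xz + 60x − 78z^2 + 78z) + (15x − 14)(−70t^2 + 140tx + 151tz − 60t − 70x^2 − 151xz + 60x − 78z^2 + 78z); both groups contain (−70t^2 + 140tx + 151tz − 60t − 70x^2 − 151xz + 60x − 78z^2 + 78z), so (2t + 15x − 14) is a factor with cofactor −70t^2 + 140tx + 151tz − 60t − 70x^2 − 151xz + 60x − 78z^2 + 78z.
The cofactor groups again: −70t^2 + 140tx + 151tz − 60t − 70x^2 − 151xz + 60x − 78z^2 + 78z = −7t(10t − 10x − 13z) + (7x + 6z − 6)(10t − 10x − 13z); both groups contain (10t − 10x − 13z), giving −(7t − 7x − 6z + 6)(10t − 10x − 13z).

−(10t − 10x − 13z)(2t + 15x − 14)(7t − 7x − 6z + 6)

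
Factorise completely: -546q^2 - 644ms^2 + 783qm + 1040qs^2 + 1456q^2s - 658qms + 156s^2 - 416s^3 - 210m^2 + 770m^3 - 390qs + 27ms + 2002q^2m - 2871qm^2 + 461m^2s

Group: 13q(154qm + 112qs - 42q - 55m^2 - 84ms + 15m - 32s^2 + 12s) + (-14m + 13s)(154qm + 112qs - 42q - 55m^2 - 84ms + 15m - 32s^2 + 12s); both groups contain (154qm + 112qs - 42q - 55m^2 - 84ms + 15m - 32s^2 + 12s), so (13q - 14m + 13s) is a factor with cofactor 154qm + 112qs - 42q - 55m^2 - 84ms + 15m - 32s^2 + 12s.
The cofactor groups again: 154qm + 112qs - 42q - 55m^2 - 84ms + 15m - 32s^2 + 12s = 14q(11m + 8s - 3) + (-5m - 4s)(11m + 8s - 3); both groups contain (11m + 8s - 3), giving (14q - 5m - 4s)(11m + 8s - 3).

(13q - 14m + 13s)(14q - 5m - 4s)(11m + 8s - 3)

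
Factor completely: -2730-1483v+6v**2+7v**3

By the rational root theorem, v = -13/7 is a root, so (7v+13) is a factor; dividing leaves v**2-v-210.
The remaining quadratic factors as (v-15)(v+14).

(7v+13)(v+14)(v-15)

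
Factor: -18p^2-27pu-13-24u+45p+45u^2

-(3p-3u-1)(6p+15u-13)

Group: -6p(3p-3u-1) + (-15u+13)(3p-3u-1); both groups contain (3p-3u-1).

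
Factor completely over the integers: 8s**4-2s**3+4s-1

(4s-1)(2s**3+1)

Group as (8s**4+4s) + (-2s**3-1) = 4s(2s**3+1) - (2s**3+1).
Both groups share the factor (2s**3+1).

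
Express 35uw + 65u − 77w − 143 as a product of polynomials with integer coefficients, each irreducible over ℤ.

(5u − 11)(7w + 13)

Group as (35uw + 65u) + (−77w − 143) = 5u(7w + 13) − 11(7w + 13).
Both groups share the factor (7w + 13).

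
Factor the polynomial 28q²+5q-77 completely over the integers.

Need a pair with product 28·(-77) = -2156 and sum 5: that's 49 and -44.
Split the middle term: 28q²+49q - 44q-77 = 7q(4q+7) - 11(4q+7).

(4q+7)(7q-11)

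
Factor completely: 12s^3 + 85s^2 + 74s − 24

Trying the rational-root candidates, s = −6 is a root, so (s + 6) divides it; the quotient is 12s^2 + 13s − 4.
The remaining quadratic factors as (4s − 1)(3s + 4).

(3s + 4)(4s − 1)(s + 6)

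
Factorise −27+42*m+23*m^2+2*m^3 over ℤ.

(2*m−1)*(m+3)*(m+9)

Testing divisors of the constant over divisors of the leading coefficient, m = −3 is a root, so (m+3) divides it; the quotient is 2*m^2+17*m−9.
The remaining quadratic factors as (2*m−1)(m+9).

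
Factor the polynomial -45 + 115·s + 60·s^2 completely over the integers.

5·(3·s - 1)·(4·s + 9)

Pull out the common factor 5, then factor the remaining trinomial.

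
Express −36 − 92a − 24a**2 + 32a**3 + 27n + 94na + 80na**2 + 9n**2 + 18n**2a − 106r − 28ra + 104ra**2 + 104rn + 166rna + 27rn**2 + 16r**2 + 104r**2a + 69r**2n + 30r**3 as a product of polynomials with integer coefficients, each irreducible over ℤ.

(3r + 2a + 1)(5r + 9n + 4a − 9)(2r + n + 4a + 4)

Group: 5r(6r**2 + 3rn + 16ra + 14r + 2na + n + 8a**2 + 12a + 4) + (9n + 4a − 9)(6r**2 + 3rn + 16ra + 14r + 2na + n + 8a**2 + 12a + 4); both groups contain (6r**2 + 3rn + 16ra + 14r + 2na + n + 8a**2 + 12a + 4), so (5r + 9n + 4a − 9) is a factor with cofactor 6r**2 + 3rn + 16ra + 14r + 2na + n + 8a**2 + 12a + 4.
The cofactor groups again: 6r**2 + 3rn + 16ra + 14r + 2na + n + 8a**2 + 12a + 4 = 2r(3r + 2a + 1) + (n + 4a + 4)(3r + 2a + 1); both groups contain (3r + 2a + 1), giving (2r + n + 4a + 4)(3r + 2a + 1).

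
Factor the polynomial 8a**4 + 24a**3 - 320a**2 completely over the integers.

8a**2(a + 8)(a - 5)

Pull out the common factor 8a**2, then factor the remaining trinomial.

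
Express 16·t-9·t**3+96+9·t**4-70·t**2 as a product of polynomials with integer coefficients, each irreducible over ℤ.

Testing divisors of the constant over divisors of the leading coefficient, t = -2 is a root, so (t+2) divides it; the quotient is 9·t**3-27·t**2-16·t+48.
Continuing, t = 3 is a root, so (t-3) divides it; the quotient is 9·t**2-16.
The remaining quadratic factors as (3·t-4)(3·t+4).

(3·t+4)·(3·t-4)·(t+2)·(t-3)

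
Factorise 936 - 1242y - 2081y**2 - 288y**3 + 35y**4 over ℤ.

(5y + 6)(7y - 3)(y + 4)(y - 13)

Trying the rational-root candidates, y = -4 is a root, so (y + 4) is a factor; dividing leaves 35y**3 - 428y**2 - 369y + 234.
Next, y = 13 is a root, so (y - 13) is a factor; dividing leaves 35y**2 + 27y - 18.
The remaining quadratic factors as (7y - 3)(5y + 6).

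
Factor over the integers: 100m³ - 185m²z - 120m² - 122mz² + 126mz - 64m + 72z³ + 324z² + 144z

Group: 4m(25m² + 10mz - 30m - 8z² - 36z - 16) - 9z(25m² + 10mz - 30m - 8z² - 36z - 16); both groups contain (25m² + 10mz - 30m - 8z² - 36z - 16), so (4m - 9z) is a factor with cofactor 25m² + 10mz - 30m - 8z² - 36z - 16.
The cofactor groups again: 25m² + 10mz - 30m - 8z² - 36z - 16 = 5m(5m + 4z + 2) + (-2z - 8)(5m + 4z + 2); both groups contain (5m + 4z + 2), giving (5m - 2z - 8)(5m + 4z + 2).

(4m - 9z)(5m + 4z + 2)(5m - 2z - 8)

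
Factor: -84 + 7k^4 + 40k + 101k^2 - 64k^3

Trying the rational-root candidates, k = 7 is a root, giving the factor (k - 7) and quotient 7k^3 - 15k^2 - 4k + 12.
Then k = -6/7 is a root, so (7k + 6) is a factor; dividing leaves k^2 - 3k + 2.
The remaining quadratic factors as (k - 1)(k - 2).

(7k + 6)(k - 1)(k - 2)(k - 7)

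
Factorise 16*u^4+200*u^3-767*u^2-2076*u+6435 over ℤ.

(4*u+13)*(4*u-11)*(u+15)*(u-3)

By the rational root theorem, u = 3 is a root, so (u-3) is a factor; dividing leaves 16*u^3+248*u^2-23*u-2145.
Continuing, u = -13/4 is a root, so (4*u+13) divides it; the quotient is 4*u^2+49*u-165.
The remaining quadratic factors as (4*u-11)(u+15).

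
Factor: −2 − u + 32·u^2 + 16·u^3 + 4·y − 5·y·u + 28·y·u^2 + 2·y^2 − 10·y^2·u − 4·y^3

Group: y·(−4·y^2 + 6·y·u − 2·y + 4·u^2 + 9·u + 2) + (4·u − 1)·(−4·y^2 + 6·y·u − 2·y + 4·u^2 + 9·u + 2); both groups contain (−4·y^2 + 6·y·u − 2·y + 4·u^2 + 9·u + 2), so (y + 4·u − 1) is a factor with cofactor −4·y^2 + 6·y·u − 2·y + 4·u^2 + 9·u + 2.
The cofactor groups again: −4·y^2 + 6·y·u − 2·y + 4·u^2 + 9·u + 2 = −2·y·(2·y + u + 2) + (4·u + 1)·(2·y + u + 2); both groups contain (2·y + u + 2), giving −(2·y − 4·u − 1)·(2·y + u + 2).

−(2·y − 4·u − 1)·(y + 4·u − 1)·(2·y + u + 2)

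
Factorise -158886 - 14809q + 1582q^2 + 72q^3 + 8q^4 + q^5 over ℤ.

Trying the rational-root candidates, q = -7 is a root, so (q + 7) is a factor; dividing leaves q^4 + q^3 + 65q^2 + 1127q - 22698.
Next, q = -13 is a root, so (q + 13) divides it; the quotient is q^3 - 12q^2 + 221q - 1746.
Next, q = 9 is a root, so (q - 9) is a factor; dividing leaves q^2 - 3q + 194.
The quadratic q^2 - 3q + 194 has discriminant -767 < 0 and is irreducible over ℤ.

(q + 13)(q + 7)(q - 9)(q^2 - 3q + 194)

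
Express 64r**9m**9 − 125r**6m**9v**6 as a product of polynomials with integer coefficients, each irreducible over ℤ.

m**9r**6(4r − 5v**2)(16r**2 + 20rv**2 + 25v**4)

Every term has a factor of r**6m**9; factoring it out leaves 64r**3 − 125v**6.
Recognize a difference of cubes with the parts 4r and 5v**2.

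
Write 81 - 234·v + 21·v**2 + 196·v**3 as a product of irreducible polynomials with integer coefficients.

By the rational root theorem, v = -9/7 is a root, so (7·v + 9) divides it; the quotient is 28·v**2 - 33·v + 9.
The remaining quadratic factors as (7·v - 3)(4·v - 3).

(4·v - 3)·(7·v + 9)·(7·v - 3)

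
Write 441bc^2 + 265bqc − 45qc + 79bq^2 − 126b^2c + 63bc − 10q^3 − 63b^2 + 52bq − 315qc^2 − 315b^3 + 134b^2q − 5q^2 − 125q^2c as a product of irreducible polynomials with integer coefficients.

−(5b + 2q + 7c + 1)(7b − 5q)(9b − q − 9c)

Group: 5b(−63b^2 + 52bq + 63bc − 5q^2 − 45qc) + (2q + 7c + 1)(−63b^2 + 52bq + 63bc − 5q^2 − 45qc); both groups contain (−63b^2 + 52bq + 63bc − 5q^2 − 45qc), so (5b + 2q + 7c + 1) is a factor with cofactor −63b^2 + 52bq + 63bc − 5q^2 − 45qc.
The cofactor groups again: −63b^2 + 52bq + 63bc − 5q^2 − 45qc = −7b(9b − q − 9c) + 5q(9b − q − 9c); both groups contain (9b − q − 9c), giving −(7b − 5q)(9b − q − 9c).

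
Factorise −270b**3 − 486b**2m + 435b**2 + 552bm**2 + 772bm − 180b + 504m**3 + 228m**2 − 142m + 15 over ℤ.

Group: 9b(−30b**2 − 34bm + 45b + 84m**2 + 52m − 15) + (6m − 1)(−30b**2 − 34bm + 45b + 84m**2 + 52m − 15); both groups contain (−30b**2 − 34bm + 45b + 84m**2 + 52m − 15), so (9b + 6m − 1) is a factor with cofactor −30b**2 − 34bm + 45b + 84m**2 + 52m − 15.
The cofactor groups again: −30b**2 − 34bm + 45b + 84m**2 + 52m − 15 = −6b(5b − 6m − 5) + (−14m + 3)(5b − 6m − 5); both groups contain (5b − 6m − 5), giving −(6b + 14m − 3)(5b − 6m − 5).

−(5b − 6m − 5)(6b + 14m − 3)(9b + 6m − 1)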